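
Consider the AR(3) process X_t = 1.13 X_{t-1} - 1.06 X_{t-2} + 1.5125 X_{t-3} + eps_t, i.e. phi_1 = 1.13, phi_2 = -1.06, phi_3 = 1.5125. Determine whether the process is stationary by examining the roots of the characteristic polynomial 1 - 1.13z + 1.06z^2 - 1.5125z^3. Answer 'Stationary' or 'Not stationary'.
\text{Not stationary}

The AR(p) characteristic polynomial is P(z) = 1 - 1.13z + 1.06z^2 - 1.5125z^3.
Stationarity requires all roots to lie outside the unit circle, i.e. |z| > 1 for every root.
Degree 3: look for a simple real root z0 first, then factor out (1 - z/z0) and solve the remaining quadratic.
Testing z0 = 0.8: P(0.8) = 1 + (-1.13)(0.8) + (1.06)(0.8)^2 + (-1.5125)(0.8)^3
  = 1 + (-0.904) + (0.6784) + (-0.7744) = 0.  So z_0 = 0.8 is a root, |z_0| = 0.8.
Divide out the factor (1 - 1.25 z) = (1 - z/z0) (since 1/z0 = 1.25):
  P(z) = (1 - 1.25 z)(1 + (0.12) z + (1.21) z^2)
  [check: z-coef 0.12 - (1.25) = -1.13; z^2-coef 1.21 - (1.25)(0.12) = 1.06; z^3-coef -(1.25)(1.21) = -1.5125.]
Remaining roots from the quadratic factor 1 + (0.12) z + (1.21) z^2:
  Set 1 + (0.12) z + (1.21) z^2 = 0, i.e. a z^2 + b z + c = 0 with a = 1.21, b = 0.12, c = 1.
  Discriminant D = b^2 - 4ac = (0.12)^2 - 4*(1.21)*1 = 0.0144 - (4.84) = -4.8256.
  D < 0, so the roots are the complex-conjugate pair z = (-b +/- i sqrt(-D)) / (2a) = -0.0496 +/- 0.9077i.
  For a conjugate pair |z|^2 = z * conj(z) = (product of roots) = c/a = 1/(1.21) = 0.826446, so |z| = sqrt(0.826446) = 0.9091 for both roots.
Moduli of all roots: 0.8000, 0.9091, 0.9091.
All moduli strictly greater than 1? No.
Verdict: Not stationary.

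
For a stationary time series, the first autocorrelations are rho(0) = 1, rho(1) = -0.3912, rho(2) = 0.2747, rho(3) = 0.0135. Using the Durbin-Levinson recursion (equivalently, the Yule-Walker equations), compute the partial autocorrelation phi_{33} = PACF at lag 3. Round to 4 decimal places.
\phi_{33} = 0.1950

The PACF at lag k is phi_{kk}, the last component of the solution
to the Yule-Walker system G_k phi = r_k where
  (G_k)_{ij} = rho(|i - j|), (r_k)_i = rho(i), i,j = 1..k.
Equivalently, Durbin-Levinson gives phi_{kk} iteratively:
  phi_{11} = rho(1)
  phi_{kk} = [rho(k) - sum_{j=1..k-1} phi_{k-1,j} rho(k-j)]
            / [1 - sum_{j=1..k-1} phi_{k-1,j} rho(j)],
  phi_{k,j} = phi_{k-1,j} - phi_{kk} phi_{k-1,k-j},  j = 1..k-1.
Step k = 1:
  phi_11 = rho(1) = -0.3912.
Step k = 2:
  phi_22 = [rho(2) - phi_11 rho(1)] / [1 - phi_11 rho(1)] = [0.2747 - (-0.3912)(-0.3912)] / [1 - (-0.3912)(-0.3912)]
         = 0.12166256 / 0.84696256 = 0.143646.
  Update: phi_21 = phi_11 - phi_22 phi_11 = -0.3912 - (0.143646)(-0.3912) = -0.335006.
Step k = 3:
  phi_33 = [rho(3) - phi_21 rho(2) - phi_22 rho(1)] / [1 - phi_21 rho(1) - phi_22 rho(2)]
    numerator   = 0.0135 - (-0.335006)(0.2747) - (0.143646)(-0.3912) = 0.1617203
    denominator = 1 - (-0.335006)(-0.3912) - (0.143646)(0.2747) = 0.82948625
  phi_33 = 0.1617203 / 0.82948625 = 0.195.
Therefore phi_{33} = 0.1950.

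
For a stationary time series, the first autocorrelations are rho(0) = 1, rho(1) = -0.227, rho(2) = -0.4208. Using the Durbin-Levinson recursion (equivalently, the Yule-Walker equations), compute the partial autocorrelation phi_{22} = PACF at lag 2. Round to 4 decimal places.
\phi_{22} = -0.4980

The PACF at lag k is phi_{kk}, the last component of the solution
to the Yule-Walker system G_k phi = r_k where
  (G_k)_{ij} = rho(|i - j|), (r_k)_i = rho(i), i,j = 1..k.
Equivalently, Durbin-Levinson gives phi_{kk} iteratively:
  phi_{11} = rho(1)
  phi_{kk} = [rho(k) - sum_{j=1..k-1} phi_{k-1,j} rho(k-j)]
            / [1 - sum_{j=1..k-1} phi_{k-1,j} rho(j)],
  phi_{k,j} = phi_{k-1,j} - phi_{kk} phi_{k-1,k-j},  j = 1..k-1.
Step k = 1:
  phi_11 = rho(1) = -0.227.
Step k = 2:
  phi_22 = [rho(2) - phi_11 rho(1)] / [1 - phi_11 rho(1)] = [-0.4208 - (-0.227)(-0.227)] / [1 - (-0.227)(-0.227)]
         = -0.472329 / 0.948471 = -0.498.
Therefore phi_{22} = -0.4980.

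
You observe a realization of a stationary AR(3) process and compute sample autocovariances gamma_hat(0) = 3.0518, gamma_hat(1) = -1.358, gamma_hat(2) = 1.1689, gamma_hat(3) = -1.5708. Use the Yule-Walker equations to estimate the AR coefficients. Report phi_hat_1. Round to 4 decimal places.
\hat\phi_{1} = -0.2570

The Yule-Walker equations for an AR(p) process read, in matrix form,
  Gamma_p phi = r_p,   with   (Gamma_p)_{ij} = gamma(|i - j|),
                       (r_p)_i = gamma(i),   i,j = 1..p.
Substitute the sample gammas (Toeplitz matrix and right-hand side of size 3):
  Gamma_p = [[3.0518, -1.358, 1.1689], [-1.358, 3.0518, -1.358], [1.1689, -1.358, 3.0518]]
  r_p     = [-1.358, 1.1689, -1.5708]
Written out (R1..R3):
  (R1) 3.0518 phi_1 - 1.358 phi_2 + 1.1689 phi_3 = -1.358
  (R2) -1.358 phi_1 + 3.0518 phi_2 - 1.358 phi_3 = 1.1689
  (R3) 1.1689 phi_1 - 1.358 phi_2 + 3.0518 phi_3 = -1.5708
Gaussian elimination:
  R2 <- R2 - (-1.358/3.0518) R1 = R2 - (-0.444983) R1:  2.447513 phi_2 - 0.837859 phi_3 = 0.564613
  R3 <- R3 - (1.1689/3.0518) R1 = R3 - (0.38302) R1:  -0.837859 phi_2 + 2.604088 phi_3 = -1.050659
  R3 <- R3 - (-0.837859/2.447513) R2 = R3 - (-0.342331) R2:  2.317263 phi_3 = -0.857375
Back-substitution:
  phi_hat_3 = -0.857375 / 2.317263 = -0.369995
  phi_hat_2 = (0.564613 - (-0.837859)(-0.369995)) / 2.447513 = 0.104028
  phi_hat_1 = (-1.358 - (-1.358)(0.104028) - (1.1689)(-0.369995)) / 3.0518 = -0.256977
So phi_hat = [-0.2570, 0.1040, -0.3700].
Therefore phi_hat_1 = -0.2570.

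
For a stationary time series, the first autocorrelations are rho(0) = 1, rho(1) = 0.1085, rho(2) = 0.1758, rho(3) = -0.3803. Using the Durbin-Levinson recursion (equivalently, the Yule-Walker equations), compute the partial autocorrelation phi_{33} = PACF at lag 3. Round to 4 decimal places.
\phi_{33} = -0.4310

The PACF at lag k is phi_{kk}, the last component of the solution
to the Yule-Walker system G_k phi = r_k where
  (G_k)_{ij} = rho(|i - j|), (r_k)_i = rho(i), i,j = 1..k.
Equivalently, Durbin-Levinson gives phi_{kk} iteratively:
  phi_{11} = rho(1)
  phi_{kk} = [rho(k) - sum_{j=1..k-1} phi_{k-1,j} rho(k-j)]
            / [1 - sum_{j=1..k-1} phi_{k-1,j} rho(j)],
  phi_{k,j} = phi_{k-1,j} - phi_{kk} phi_{k-1,k-j},  j = 1..k-1.
Step k = 1:
  phi_11 = rho(1) = 0.1085.
Step k = 2:
  phi_22 = [rho(2) - phi_11 rho(1)] / [1 - phi_11 rho(1)] = [0.1758 - (0.1085)(0.1085)] / [1 - (0.1085)(0.1085)]
         = 0.16402775 / 0.98822775 = 0.165982.
  Update: phi_21 = phi_11 - phi_22 phi_11 = 0.1085 - (0.165982)(0.1085) = 0.090491.
Step k = 3:
  phi_33 = [rho(3) - phi_21 rho(2) - phi_22 rho(1)] / [1 - phi_21 rho(1) - phi_22 rho(2)]
    numerator   = -0.3803 - (0.090491)(0.1758) - (0.165982)(0.1085) = -0.41421733
    denominator = 1 - (0.090491)(0.1085) - (0.165982)(0.1758) = 0.96100214
  phi_33 = -0.41421733 / 0.96100214 = -0.431.
Therefore phi_{33} = -0.4310.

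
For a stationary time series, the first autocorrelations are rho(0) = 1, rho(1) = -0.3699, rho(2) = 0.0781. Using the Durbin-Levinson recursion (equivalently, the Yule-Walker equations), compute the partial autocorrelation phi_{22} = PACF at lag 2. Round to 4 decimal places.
\phi_{22} = -0.0680

The PACF at lag k is phi_{kk}, the last component of the solution
to the Yule-Walker system G_k phi = r_k where
  (G_k)_{ij} = rho(|i - j|), (r_k)_i = rho(i), i,j = 1..k.
Equivalently, Durbin-Levinson gives phi_{kk} iteratively:
  phi_{11} = rho(1)
  phi_{kk} = [rho(k) - sum_{j=1..k-1} phi_{k-1,j} rho(k-j)]
            / [1 - sum_{j=1..k-1} phi_{k-1,j} rho(j)],
  phi_{k,j} = phi_{k-1,j} - phi_{kk} phi_{k-1,k-j},  j = 1..k-1.
Step k = 1:
  phi_11 = rho(1) = -0.3699.
Step k = 2:
  phi_22 = [rho(2) - phi_11 rho(1)] / [1 - phi_11 rho(1)] = [0.0781 - (-0.3699)(-0.3699)] / [1 - (-0.3699)(-0.3699)]
         = -0.05872601 / 0.86317399 = -0.068.
Therefore phi_{22} = -0.0680.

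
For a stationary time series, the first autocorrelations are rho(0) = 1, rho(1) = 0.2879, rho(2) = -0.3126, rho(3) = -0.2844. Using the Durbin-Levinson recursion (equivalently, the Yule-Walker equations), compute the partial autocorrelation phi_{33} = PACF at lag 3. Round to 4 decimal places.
\phi_{33} = -0.0421

The PACF at lag k is phi_{kk}, the last component of the solution
to the Yule-Walker system G_k phi = r_k where
  (G_k)_{ij} = rho(|i - j|), (r_k)_i = rho(i), i,j = 1..k.
Equivalently, Durbin-Levinson gives phi_{kk} iteratively:
  phi_{11} = rho(1)
  phi_{kk} = [rho(k) - sum_{j=1..k-1} phi_{k-1,j} rho(k-j)]
            / [1 - sum_{j=1..k-1} phi_{k-1,j} rho(j)],
  phi_{k,j} = phi_{k-1,j} - phi_{kk} phi_{k-1,k-j},  j = 1..k-1.
Step k = 1:
  phi_11 = rho(1) = 0.2879.
Step k = 2:
  phi_22 = [rho(2) - phi_11 rho(1)] / [1 - phi_11 rho(1)] = [-0.3126 - (0.2879)(0.2879)] / [1 - (0.2879)(0.2879)]
         = -0.39548641 / 0.91711359 = -0.431229.
  Update: phi_21 = phi_11 - phi_22 phi_11 = 0.2879 - (-0.431229)(0.2879) = 0.412051.
Step k = 3:
  phi_33 = [rho(3) - phi_21 rho(2) - phi_22 rho(1)] / [1 - phi_21 rho(1) - phi_22 rho(2)]
    numerator   = -0.2844 - (0.412051)(-0.3126) - (-0.431229)(0.2879) = -0.0314419
    denominator = 1 - (0.412051)(0.2879) - (-0.431229)(-0.3126) = 0.74656819
  phi_33 = -0.0314419 / 0.74656819 = -0.0421.
Therefore phi_{33} = -0.0421.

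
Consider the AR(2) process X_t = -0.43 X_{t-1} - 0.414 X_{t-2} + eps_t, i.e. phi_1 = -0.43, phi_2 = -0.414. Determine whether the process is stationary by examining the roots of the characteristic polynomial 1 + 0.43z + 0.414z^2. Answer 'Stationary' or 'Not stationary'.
\text{Stationary}

The AR(p) characteristic polynomial is P(z) = 1 + 0.43z + 0.414z^2.
Stationarity requires all roots to lie outside the unit circle, i.e. |z| > 1 for every root.
Set 1 + (0.43) z + (0.414) z^2 = 0, i.e. a z^2 + b z + c = 0 with a = 0.414, b = 0.43, c = 1.
Discriminant D = b^2 - 4ac = (0.43)^2 - 4*(0.414)*1 = 0.1849 - (1.656) = -1.4711.
D < 0, so the roots are the complex-conjugate pair z = (-b +/- i sqrt(-D)) / (2a) = -0.5193 +/- 1.4648i.
For a conjugate pair |z|^2 = z * conj(z) = (product of roots) = c/a = 1/(0.414) = 2.415459, so |z| = sqrt(2.415459) = 1.5542 for both roots.
Moduli of all roots: 1.5542, 1.5542.
All moduli strictly greater than 1? Yes.
Verdict: Stationary.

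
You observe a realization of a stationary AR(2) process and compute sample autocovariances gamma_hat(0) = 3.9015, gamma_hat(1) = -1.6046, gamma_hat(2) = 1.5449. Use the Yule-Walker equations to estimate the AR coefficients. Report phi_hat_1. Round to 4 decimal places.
\hat\phi_{1} = -0.2990

The Yule-Walker equations for an AR(p) process read, in matrix form,
  Gamma_p phi = r_p,   with   (Gamma_p)_{ij} = gamma(|i - j|),
                       (r_p)_i = gamma(i),   i,j = 1..p.
Substitute the sample gammas (Toeplitz matrix and right-hand side of size 2):
  Gamma_p = [[3.9015, -1.6046], [-1.6046, 3.9015]]
  r_p     = [-1.6046, 1.5449]
Written out:
  3.9015 phi_1 - 1.6046 phi_2 = -1.6046
  -1.6046 phi_1 + 3.9015 phi_2 = 1.5449
Solve by Cramer's rule:
  det = gamma(0)^2 - gamma(1)^2 = (3.9015)^2 - (-1.6046)^2 = 15.22170225 - 2.57474116 = 12.64696109
  phi_hat_1 = [gamma(1) gamma(0) - gamma(1) gamma(2)] / det = [(-1.6046)(3.9015) - (-1.6046)(1.5449)] / 12.64696109 = -3.78140036 / 12.64696109 = -0.299
  phi_hat_2 = [gamma(0) gamma(2) - gamma(1)^2] / det = [(3.9015)(1.5449) - (-1.6046)^2] / 12.64696109 = 3.45268619 / 12.64696109 = 0.273
So phi_hat = [-0.2990, 0.2730].
Therefore phi_hat_1 = -0.2990.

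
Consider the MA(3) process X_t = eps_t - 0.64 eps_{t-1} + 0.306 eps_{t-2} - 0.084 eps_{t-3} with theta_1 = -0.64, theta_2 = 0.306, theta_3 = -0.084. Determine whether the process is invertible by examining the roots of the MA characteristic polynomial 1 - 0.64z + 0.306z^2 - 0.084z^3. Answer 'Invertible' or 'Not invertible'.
\text{Invertible}

The MA(q) characteristic polynomial is P(z) = 1 - 0.64z + 0.306z^2 - 0.084z^3.
Invertibility requires all roots to lie outside the unit circle, i.e. |z| > 1 for every root.
Degree 3: look for a simple real root z0 first, then factor out (1 - z/z0) and solve the remaining quadratic.
Testing z0 = 2.5: P(2.5) = 1 + (-0.64)(2.5) + (0.306)(2.5)^2 + (-0.084)(2.5)^3
  = 1 + (-1.6) + (1.9125) + (-1.3125) = 0.  So z_0 = 2.5 is a root, |z_0| = 2.5.
Divide out the factor (1 - 0.4 z) = (1 - z/z0) (since 1/z0 = 0.4):
  P(z) = (1 - 0.4 z)(1 + (-0.24) z + (0.21) z^2)
  [check: z-coef -0.24 - (0.4) = -0.64; z^2-coef 0.21 - (0.4)(-0.24) = 0.306; z^3-coef -(0.4)(0.21) = -0.084.]
Remaining roots from the quadratic factor 1 + (-0.24) z + (0.21) z^2:
  Set 1 + (-0.24) z + (0.21) z^2 = 0, i.e. a z^2 + b z + c = 0 with a = 0.21, b = -0.24, c = 1.
  Discriminant D = b^2 - 4ac = (-0.24)^2 - 4*(0.21)*1 = 0.0576 - (0.84) = -0.7824.
  D < 0, so the roots are the complex-conjugate pair z = (-b +/- i sqrt(-D)) / (2a) = 0.5714 +/- 2.106i.
  For a conjugate pair |z|^2 = z * conj(z) = (product of roots) = c/a = 1/(0.21) = 4.761905, so |z| = sqrt(4.761905) = 2.1822 for both roots.
Moduli of all roots: 2.5000, 2.1822, 2.1822.
All moduli strictly greater than 1? Yes.
Verdict: Invertible.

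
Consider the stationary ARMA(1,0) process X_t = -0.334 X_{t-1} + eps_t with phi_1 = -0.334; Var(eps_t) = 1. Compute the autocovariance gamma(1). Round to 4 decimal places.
\gamma(1) = -0.3759

Multiply the model equation by X_{t-k} and take expectations. With theta_0 = psi_0 = 1 and psi_j the MA(infinity) weights, this gives
  gamma(k) - sum_i phi_i gamma(k-i) = c_k,
  c_k = sigma^2 * sum_{j=k..q} theta_j psi_{j-k}   (c_k = 0 for k > q),
using gamma(-m) = gamma(m).
Pure AR (q = 0): c_0 = sigma^2 = 1, c_k = 0 for k >= 1.
Equations for k = 0 and k = 1 (AR order 1):
  gamma(0) = phi_1 gamma(1) + c_0
  gamma(1) = phi_1 gamma(0) + c_1
Substituting the second into the first: gamma(0) (1 - phi_1^2) = c_0 + phi_1 c_1, so
  gamma(0) = c_0 / (1 - phi_1^2) = 1 / (1 - (-0.334)^2) = 1 / 0.888444 = 1.125563.
  gamma(1) = phi_1 gamma(0) = (-0.334)(1.125563) = -0.375938.
Therefore gamma(1) = -0.3759 (to 4 decimal places).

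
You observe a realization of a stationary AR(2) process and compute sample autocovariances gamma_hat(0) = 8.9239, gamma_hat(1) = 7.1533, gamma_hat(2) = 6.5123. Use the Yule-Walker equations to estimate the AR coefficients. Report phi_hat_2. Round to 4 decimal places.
\hat\phi_{2} = 0.2440

The Yule-Walker equations for an AR(p) process read, in matrix form,
  Gamma_p phi = r_p,   with   (Gamma_p)_{ij} = gamma(|i - j|),
                       (r_p)_i = gamma(i),   i,j = 1..p.
Substitute the sample gammas (Toeplitz matrix and right-hand side of size 2):
  Gamma_p = [[8.9239, 7.1533], [7.1533, 8.9239]]
  r_p     = [7.1533, 6.5123]
Written out:
  8.9239 phi_1 + 7.1533 phi_2 = 7.1533
  7.1533 phi_1 + 8.9239 phi_2 = 6.5123
Solve by Cramer's rule:
  det = gamma(0)^2 - gamma(1)^2 = (8.9239)^2 - (7.1533)^2 = 79.63599121 - 51.16970089 = 28.46629032
  phi_hat_1 = [gamma(1) gamma(0) - gamma(1) gamma(2)] / det = [(7.1533)(8.9239) - (7.1533)(6.5123)] / 28.46629032 = 17.25089828 / 28.46629032 = 0.606
  phi_hat_2 = [gamma(0) gamma(2) - gamma(1)^2] / det = [(8.9239)(6.5123) - (7.1533)^2] / 28.46629032 = 6.94541308 / 28.46629032 = 0.244
So phi_hat = [0.6060, 0.2440].
Therefore phi_hat_2 = 0.2440.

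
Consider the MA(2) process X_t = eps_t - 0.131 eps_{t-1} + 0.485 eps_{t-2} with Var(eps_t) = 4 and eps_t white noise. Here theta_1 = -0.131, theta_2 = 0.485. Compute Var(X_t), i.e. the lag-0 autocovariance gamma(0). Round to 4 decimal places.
\gamma(0) = 5.0095

For an MA(q) process X_t = eps_t + sum_i theta_i eps_{t-i} with
Var(eps_t) = sigma^2, the variance is
  gamma(0) = sigma^2 * (1 + sum_i theta_i^2).
  sum_i theta_i^2 = (-0.131)^2 + (0.485)^2 = 0.017161 + 0.235225 = 0.252386.
  gamma(0) = 4 * (1 + 0.252386) = 4 * 1.252386 = 5.009544, which rounds to 5.0095.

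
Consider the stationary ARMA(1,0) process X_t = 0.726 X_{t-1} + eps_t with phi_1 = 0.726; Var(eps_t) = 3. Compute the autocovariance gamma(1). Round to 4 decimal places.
\gamma(1) = 4.6054

Multiply the model equation by X_{t-k} and take expectations. With theta_0 = psi_0 = 1 and psi_j the MA(infinity) weights, this gives
  gamma(k) - sum_i phi_i gamma(k-i) = c_k,
  c_k = sigma^2 * sum_{j=k..q} theta_j psi_{j-k}   (c_k = 0 for k > q),
using gamma(-m) = gamma(m).
Pure AR (q = 0): c_0 = sigma^2 = 3, c_k = 0 for k >= 1.
Equations for k = 0 and k = 1 (AR order 1):
  gamma(0) = phi_1 gamma(1) + c_0
  gamma(1) = phi_1 gamma(0) + c_1
Substituting the second into the first: gamma(0) (1 - phi_1^2) = c_0 + phi_1 c_1, so
  gamma(0) = c_0 / (1 - phi_1^2) = 3 / (1 - (0.726)^2) = 3 / 0.472924 = 6.343514.
  gamma(1) = phi_1 gamma(0) = (0.726)(6.343514) = 4.605391.
Therefore gamma(1) = 4.6054 (to 4 decimal places).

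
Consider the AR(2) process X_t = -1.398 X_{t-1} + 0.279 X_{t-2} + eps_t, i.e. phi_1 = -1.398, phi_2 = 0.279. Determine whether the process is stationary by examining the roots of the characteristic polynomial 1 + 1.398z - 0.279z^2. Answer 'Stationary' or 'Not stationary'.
\text{Not stationary}

The AR(p) characteristic polynomial is P(z) = 1 + 1.398z - 0.279z^2.
Stationarity requires all roots to lie outside the unit circle, i.e. |z| > 1 for every root.
Set 1 + (1.398) z + (-0.279) z^2 = 0, i.e. a z^2 + b z + c = 0 with a = -0.279, b = 1.398, c = 1.
Discriminant D = b^2 - 4ac = (1.398)^2 - 4*(-0.279)*1 = 1.954404 - (-1.116) = 3.070404.
D >= 0, so the roots are real: z = (-b +/- sqrt(D)) / (2a) = (-1.398 +/- 1.752257) / (-0.558).
  z_1 = (-1.398 + 1.752257) / (-0.558) = -0.6349,   |z_1| = 0.6349.
  z_2 = (-1.398 - 1.752257) / (-0.558) = 5.6456,   |z_2| = 5.6456.
Moduli of all roots: 0.6349, 5.6456.
All moduli strictly greater than 1? No.
Verdict: Not stationary.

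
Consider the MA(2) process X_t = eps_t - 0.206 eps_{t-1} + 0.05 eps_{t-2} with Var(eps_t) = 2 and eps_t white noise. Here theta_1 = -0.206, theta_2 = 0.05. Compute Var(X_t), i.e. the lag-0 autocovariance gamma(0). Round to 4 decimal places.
\gamma(0) = 2.0899

For an MA(q) process X_t = eps_t + sum_i theta_i eps_{t-i} with
Var(eps_t) = sigma^2, the variance is
  gamma(0) = sigma^2 * (1 + sum_i theta_i^2).
  sum_i theta_i^2 = (-0.206)^2 + (0.05)^2 = 0.042436 + 0.0025 = 0.044936.
  gamma(0) = 2 * (1 + 0.044936) = 2 * 1.044936 = 2.089872, which rounds to 2.0899.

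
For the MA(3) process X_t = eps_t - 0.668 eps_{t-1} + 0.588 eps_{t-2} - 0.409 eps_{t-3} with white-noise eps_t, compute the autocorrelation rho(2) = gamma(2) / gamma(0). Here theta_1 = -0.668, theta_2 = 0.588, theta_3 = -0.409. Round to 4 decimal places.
\rho(2) = 0.4396

For an MA(q) process with theta_0 = 1, the autocovariance is
  gamma(k) = sigma^2 * sum_{i=0..q-k} theta_i * theta_{i+k},
and rho(k) = gamma(k) / gamma(0). Sigma^2 cancels.
  numerator   = (1)*(0.588) + (-0.668)*(-0.409) = 0.861212.
  denominator = (1)^2 + (-0.668)^2 + (0.588)^2 + (-0.409)^2 = 1.959249.
  rho(2) = 0.861212 / 1.959249 = 0.4396.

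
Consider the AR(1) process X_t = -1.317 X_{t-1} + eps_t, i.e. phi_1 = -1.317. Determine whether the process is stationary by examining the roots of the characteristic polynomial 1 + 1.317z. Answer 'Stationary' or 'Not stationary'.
\text{Not stationary}

The AR(p) characteristic polynomial is P(z) = 1 + 1.317z.
Stationarity requires all roots to lie outside the unit circle, i.e. |z| > 1 for every root.
This is linear in z: 1 + (1.317) z = 0  =>  z = -1/(1.317) = -0.759301,  |z| = 0.759301.
Moduli of all roots: 0.7593.
All moduli strictly greater than 1? No.
Verdict: Not stationary.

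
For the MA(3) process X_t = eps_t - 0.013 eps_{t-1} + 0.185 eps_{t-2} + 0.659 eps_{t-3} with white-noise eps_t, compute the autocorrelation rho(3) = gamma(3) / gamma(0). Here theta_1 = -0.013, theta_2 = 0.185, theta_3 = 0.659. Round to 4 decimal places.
\rho(3) = 0.4487

For an MA(q) process with theta_0 = 1, the autocovariance is
  gamma(k) = sigma^2 * sum_{i=0..q-k} theta_i * theta_{i+k},
and rho(k) = gamma(k) / gamma(0). Sigma^2 cancels.
  numerator   = (1)*(0.659) = 0.659.
  denominator = (1)^2 + (-0.013)^2 + (0.185)^2 + (0.659)^2 = 1.468675.
  rho(3) = 0.659 / 1.468675 = 0.4487.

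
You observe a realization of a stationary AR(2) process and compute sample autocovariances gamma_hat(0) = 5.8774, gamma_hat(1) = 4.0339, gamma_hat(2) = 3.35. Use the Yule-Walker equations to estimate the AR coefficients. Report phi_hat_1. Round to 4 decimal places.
\hat\phi_{1} = 0.5580

The Yule-Walker equations for an AR(p) process read, in matrix form,
  Gamma_p phi = r_p,   with   (Gamma_p)_{ij} = gamma(|i - j|),
                       (r_p)_i = gamma(i),   i,j = 1..p.
Substitute the sample gammas (Toeplitz matrix and right-hand side of size 2):
  Gamma_p = [[5.8774, 4.0339], [4.0339, 5.8774]]
  r_p     = [4.0339, 3.35]
Written out:
  5.8774 phi_1 + 4.0339 phi_2 = 4.0339
  4.0339 phi_1 + 5.8774 phi_2 = 3.35
Solve by Cramer's rule:
  det = gamma(0)^2 - gamma(1)^2 = (5.8774)^2 - (4.0339)^2 = 34.54383076 - 16.27234921 = 18.27148155
  phi_hat_1 = [gamma(1) gamma(0) - gamma(1) gamma(2)] / det = [(4.0339)(5.8774) - (4.0339)(3.35)] / 18.27148155 = 10.19527886 / 18.27148155 = 0.558
  phi_hat_2 = [gamma(0) gamma(2) - gamma(1)^2] / det = [(5.8774)(3.35) - (4.0339)^2] / 18.27148155 = 3.41694079 / 18.27148155 = 0.187
So phi_hat = [0.5580, 0.1870].
Therefore phi_hat_1 = 0.5580.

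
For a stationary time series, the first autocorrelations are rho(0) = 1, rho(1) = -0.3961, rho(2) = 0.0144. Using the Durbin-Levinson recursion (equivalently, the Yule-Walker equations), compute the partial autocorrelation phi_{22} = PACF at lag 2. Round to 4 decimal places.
\phi_{22} = -0.1690

The PACF at lag k is phi_{kk}, the last component of the solution
to the Yule-Walker system G_k phi = r_k where
  (G_k)_{ij} = rho(|i - j|), (r_k)_i = rho(i), i,j = 1..k.
Equivalently, Durbin-Levinson gives phi_{kk} iteratively:
  phi_{11} = rho(1)
  phi_{kk} = [rho(k) - sum_{j=1..k-1} phi_{k-1,j} rho(k-j)]
            / [1 - sum_{j=1..k-1} phi_{k-1,j} rho(j)],
  phi_{k,j} = phi_{k-1,j} - phi_{kk} phi_{k-1,k-j},  j = 1..k-1.
Step k = 1:
  phi_11 = rho(1) = -0.3961.
Step k = 2:
  phi_22 = [rho(2) - phi_11 rho(1)] / [1 - phi_11 rho(1)] = [0.0144 - (-0.3961)(-0.3961)] / [1 - (-0.3961)(-0.3961)]
         = -0.14249521 / 0.84310479 = -0.169.
Therefore phi_{22} = -0.1690.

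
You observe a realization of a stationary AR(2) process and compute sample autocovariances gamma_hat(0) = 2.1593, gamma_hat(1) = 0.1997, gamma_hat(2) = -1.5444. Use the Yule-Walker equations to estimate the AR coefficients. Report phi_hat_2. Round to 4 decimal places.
\hat\phi_{2} = -0.7300

The Yule-Walker equations for an AR(p) process read, in matrix form,
  Gamma_p phi = r_p,   with   (Gamma_p)_{ij} = gamma(|i - j|),
                       (r_p)_i = gamma(i),   i,j = 1..p.
Substitute the sample gammas (Toeplitz matrix and right-hand side of size 2):
  Gamma_p = [[2.1593, 0.1997], [0.1997, 2.1593]]
  r_p     = [0.1997, -1.5444]
Written out:
  2.1593 phi_1 + 0.1997 phi_2 = 0.1997
  0.1997 phi_1 + 2.1593 phi_2 = -1.5444
Solve by Cramer's rule:
  det = gamma(0)^2 - gamma(1)^2 = (2.1593)^2 - (0.1997)^2 = 4.66257649 - 0.03988009 = 4.6226964
  phi_hat_1 = [gamma(1) gamma(0) - gamma(1) gamma(2)] / det = [(0.1997)(2.1593) - (0.1997)(-1.5444)] / 4.6226964 = 0.73962889 / 4.6226964 = 0.16
  phi_hat_2 = [gamma(0) gamma(2) - gamma(1)^2] / det = [(2.1593)(-1.5444) - (0.1997)^2] / 4.6226964 = -3.37470301 / 4.6226964 = -0.73
So phi_hat = [0.1600, -0.7300].
Therefore phi_hat_2 = -0.7300.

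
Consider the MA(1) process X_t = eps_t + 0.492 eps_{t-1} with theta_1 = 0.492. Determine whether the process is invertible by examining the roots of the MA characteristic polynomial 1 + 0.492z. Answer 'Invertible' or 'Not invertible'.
\text{Invertible}

The MA(q) characteristic polynomial is P(z) = 1 + 0.492z.
Invertibility requires all roots to lie outside the unit circle, i.e. |z| > 1 for every root.
This is linear in z: 1 + (0.492) z = 0  =>  z = -1/(0.492) = -2.03252,  |z| = 2.03252.
Moduli of all roots: 2.0325.
All moduli strictly greater than 1? Yes.
Verdict: Invertible.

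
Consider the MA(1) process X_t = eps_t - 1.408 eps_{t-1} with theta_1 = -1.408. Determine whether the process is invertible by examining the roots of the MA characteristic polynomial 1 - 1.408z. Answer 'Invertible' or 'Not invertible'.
\text{Not invertible}

The MA(q) characteristic polynomial is P(z) = 1 - 1.408z.
Invertibility requires all roots to lie outside the unit circle, i.e. |z| > 1 for every root.
This is linear in z: 1 + (-1.408) z = 0  =>  z = -1/(-1.408) = 0.710227,  |z| = 0.710227.
Moduli of all roots: 0.7102.
All moduli strictly greater than 1? No.
Verdict: Not invertible.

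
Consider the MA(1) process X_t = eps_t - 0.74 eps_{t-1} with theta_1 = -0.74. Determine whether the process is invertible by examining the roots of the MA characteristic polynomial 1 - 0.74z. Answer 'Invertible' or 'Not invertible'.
\text{Invertible}

The MA(q) characteristic polynomial is P(z) = 1 - 0.74z.
Invertibility requires all roots to lie outside the unit circle, i.e. |z| > 1 for every root.
This is linear in z: 1 + (-0.74) z = 0  =>  z = -1/(-0.74) = 1.351351,  |z| = 1.351351.
Moduli of all roots: 1.3514.
All moduli strictly greater than 1? Yes.
Verdict: Invertible.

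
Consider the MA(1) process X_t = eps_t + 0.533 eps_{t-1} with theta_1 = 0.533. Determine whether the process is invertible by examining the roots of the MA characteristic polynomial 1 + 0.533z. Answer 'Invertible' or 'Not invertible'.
\text{Invertible}

The MA(q) characteristic polynomial is P(z) = 1 + 0.533z.
Invertibility requires all roots to lie outside the unit circle, i.e. |z| > 1 for every root.
This is linear in z: 1 + (0.533) z = 0  =>  z = -1/(0.533) = -1.876173,  |z| = 1.876173.
Moduli of all roots: 1.8762.
All moduli strictly greater than 1? Yes.
Verdict: Invertible.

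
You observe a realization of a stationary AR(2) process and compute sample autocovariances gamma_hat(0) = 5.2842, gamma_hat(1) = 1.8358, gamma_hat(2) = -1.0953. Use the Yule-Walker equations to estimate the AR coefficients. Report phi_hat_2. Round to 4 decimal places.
\hat\phi_{2} = -0.3730

The Yule-Walker equations for an AR(p) process read, in matrix form,
  Gamma_p phi = r_p,   with   (Gamma_p)_{ij} = gamma(|i - j|),
                       (r_p)_i = gamma(i),   i,j = 1..p.
Substitute the sample gammas (Toeplitz matrix and right-hand side of size 2):
  Gamma_p = [[5.2842, 1.8358], [1.8358, 5.2842]]
  r_p     = [1.8358, -1.0953]
Written out:
  5.2842 phi_1 + 1.8358 phi_2 = 1.8358
  1.8358 phi_1 + 5.2842 phi_2 = -1.0953
Solve by Cramer's rule:
  det = gamma(0)^2 - gamma(1)^2 = (5.2842)^2 - (1.8358)^2 = 27.92276964 - 3.37016164 = 24.552608
  phi_hat_1 = [gamma(1) gamma(0) - gamma(1) gamma(2)] / det = [(1.8358)(5.2842) - (1.8358)(-1.0953)] / 24.552608 = 11.7114861 / 24.552608 = 0.477
  phi_hat_2 = [gamma(0) gamma(2) - gamma(1)^2] / det = [(5.2842)(-1.0953) - (1.8358)^2] / 24.552608 = -9.1579459 / 24.552608 = -0.373
So phi_hat = [0.4770, -0.3730].
Therefore phi_hat_2 = -0.3730.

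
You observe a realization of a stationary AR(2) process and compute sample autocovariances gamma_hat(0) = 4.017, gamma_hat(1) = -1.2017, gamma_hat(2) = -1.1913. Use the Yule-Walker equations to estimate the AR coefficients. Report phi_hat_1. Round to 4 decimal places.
\hat\phi_{1} = -0.4260

The Yule-Walker equations for an AR(p) process read, in matrix form,
  Gamma_p phi = r_p,   with   (Gamma_p)_{ij} = gamma(|i - j|),
                       (r_p)_i = gamma(i),   i,j = 1..p.
Substitute the sample gammas (Toeplitz matrix and right-hand side of size 2):
  Gamma_p = [[4.017, -1.2017], [-1.2017, 4.017]]
  r_p     = [-1.2017, -1.1913]
Written out:
  4.017 phi_1 - 1.2017 phi_2 = -1.2017
  -1.2017 phi_1 + 4.017 phi_2 = -1.1913
Solve by Cramer's rule:
  det = gamma(0)^2 - gamma(1)^2 = (4.017)^2 - (-1.2017)^2 = 16.136289 - 1.44408289 = 14.69220611
  phi_hat_1 = [gamma(1) gamma(0) - gamma(1) gamma(2)] / det = [(-1.2017)(4.017) - (-1.2017)(-1.1913)] / 14.69220611 = -6.25881411 / 14.69220611 = -0.426
  phi_hat_2 = [gamma(0) gamma(2) - gamma(1)^2] / det = [(4.017)(-1.1913) - (-1.2017)^2] / 14.69220611 = -6.22953499 / 14.69220611 = -0.424
So phi_hat = [-0.4260, -0.4240].
Therefore phi_hat_1 = -0.4260.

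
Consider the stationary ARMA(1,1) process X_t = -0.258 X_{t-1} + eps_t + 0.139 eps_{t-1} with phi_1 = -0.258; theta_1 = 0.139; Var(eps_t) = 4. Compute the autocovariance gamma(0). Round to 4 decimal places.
\gamma(0) = 4.0607

Multiply the model equation by X_{t-k} and take expectations. With theta_0 = psi_0 = 1 and psi_j the MA(infinity) weights, this gives
  gamma(k) - sum_i phi_i gamma(k-i) = c_k,
  c_k = sigma^2 * sum_{j=k..q} theta_j psi_{j-k}   (c_k = 0 for k > q),
using gamma(-m) = gamma(m).
psi-weights needed (psi_j = theta_j + sum_i phi_i psi_{j-i}):
  psi_1 = theta_1 + phi_1 = 0.139 + (-0.258) = -0.119
Right-hand sides:
  c_0 = sigma^2 (1 + theta_1 psi_1) = 4 * (1 + (0.139)(-0.119)) = 4 * 0.983459 = 3.933836
  c_1 = sigma^2 theta_1 = 4 * (0.139) = 0.556
  c_2 = 0
Equations for k = 0 and k = 1 (AR order 1):
  gamma(0) = phi_1 gamma(1) + c_0
  gamma(1) = phi_1 gamma(0) + c_1
Substituting the second into the first: gamma(0) (1 - phi_1^2) = c_0 + phi_1 c_1, so
  gamma(0) = (c_0 + phi_1 c_1) / (1 - phi_1^2) = (3.933836 + (-0.258)(0.556)) / (1 - (-0.258)^2) = 3.790388 / 0.933436 = 4.060683.
Therefore gamma(0) = 4.0607 (to 4 decimal places).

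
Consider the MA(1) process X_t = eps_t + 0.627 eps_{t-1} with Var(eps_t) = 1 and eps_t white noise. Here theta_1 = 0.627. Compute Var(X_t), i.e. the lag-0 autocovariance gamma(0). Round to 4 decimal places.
\gamma(0) = 1.3931

For an MA(q) process X_t = eps_t + sum_i theta_i eps_{t-i} with
Var(eps_t) = sigma^2, the variance is
  gamma(0) = sigma^2 * (1 + sum_i theta_i^2).
  sum_i theta_i^2 = (0.627)^2 = 0.393129.
  gamma(0) = 1 * (1 + 0.393129) = 1 * 1.393129 = 1.393129, which rounds to 1.3931.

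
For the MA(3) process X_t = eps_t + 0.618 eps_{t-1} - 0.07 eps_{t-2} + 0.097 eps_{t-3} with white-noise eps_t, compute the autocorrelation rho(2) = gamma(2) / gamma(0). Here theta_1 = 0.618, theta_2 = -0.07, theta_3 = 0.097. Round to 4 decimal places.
\rho(2) = -0.0072

For an MA(q) process with theta_0 = 1, the autocovariance is
  gamma(k) = sigma^2 * sum_{i=0..q-k} theta_i * theta_{i+k},
and rho(k) = gamma(k) / gamma(0). Sigma^2 cancels.
  numerator   = (1)*(-0.07) + (0.618)*(0.097) = -0.010054.
  denominator = (1)^2 + (0.618)^2 + (-0.07)^2 + (0.097)^2 = 1.396233.
  rho(2) = -0.010054 / 1.396233 = -0.0072.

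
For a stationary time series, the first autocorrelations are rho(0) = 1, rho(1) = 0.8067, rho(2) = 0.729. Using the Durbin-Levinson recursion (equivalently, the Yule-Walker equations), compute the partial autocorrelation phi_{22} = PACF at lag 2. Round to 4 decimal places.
\phi_{22} = 0.2240

The PACF at lag k is phi_{kk}, the last component of the solution
to the Yule-Walker system G_k phi = r_k where
  (G_k)_{ij} = rho(|i - j|), (r_k)_i = rho(i), i,j = 1..k.
Equivalently, Durbin-Levinson gives phi_{kk} iteratively:
  phi_{11} = rho(1)
  phi_{kk} = [rho(k) - sum_{j=1..k-1} phi_{k-1,j} rho(k-j)]
            / [1 - sum_{j=1..k-1} phi_{k-1,j} rho(j)],
  phi_{k,j} = phi_{k-1,j} - phi_{kk} phi_{k-1,k-j},  j = 1..k-1.
Step k = 1:
  phi_11 = rho(1) = 0.8067.
Step k = 2:
  phi_22 = [rho(2) - phi_11 rho(1)] / [1 - phi_11 rho(1)] = [0.729 - (0.8067)(0.8067)] / [1 - (0.8067)(0.8067)]
         = 0.07823511 / 0.34923511 = 0.224.
Therefore phi_{22} = 0.2240.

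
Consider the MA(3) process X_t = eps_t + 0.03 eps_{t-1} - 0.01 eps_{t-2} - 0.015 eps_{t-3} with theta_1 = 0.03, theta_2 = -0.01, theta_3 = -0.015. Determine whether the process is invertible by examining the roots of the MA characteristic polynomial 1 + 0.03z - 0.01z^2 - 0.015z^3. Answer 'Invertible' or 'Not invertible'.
\text{Invertible}

The MA(q) characteristic polynomial is P(z) = 1 + 0.03z - 0.01z^2 - 0.015z^3.
Invertibility requires all roots to lie outside the unit circle, i.e. |z| > 1 for every root.
Degree 3: look for a simple real root z0 first, then factor out (1 - z/z0) and solve the remaining quadratic.
Testing z0 = 4: P(4) = 1 + (0.03)(4) + (-0.01)(4)^2 + (-0.015)(4)^3
  = 1 + (0.12) + (-0.16) + (-0.96) = 0.  So z_0 = 4 is a root, |z_0| = 4.
Divide out the factor (1 - 0.25 z) = (1 - z/z0) (since 1/z0 = 0.25):
  P(z) = (1 - 0.25 z)(1 + (0.28) z + (0.06) z^2)
  [check: z-coef 0.28 - (0.25) = 0.03; z^2-coef 0.06 - (0.25)(0.28) = -0.01; z^3-coef -(0.25)(0.06) = -0.015.]
Remaining roots from the quadratic factor 1 + (0.28) z + (0.06) z^2:
  Set 1 + (0.28) z + (0.06) z^2 = 0, i.e. a z^2 + b z + c = 0 with a = 0.06, b = 0.28, c = 1.
  Discriminant D = b^2 - 4ac = (0.28)^2 - 4*(0.06)*1 = 0.0784 - (0.24) = -0.1616.
  D < 0, so the roots are the complex-conjugate pair z = (-b +/- i sqrt(-D)) / (2a) = -2.3333 +/- 3.35i.
  For a conjugate pair |z|^2 = z * conj(z) = (product of roots) = c/a = 1/(0.06) = 16.666667, so |z| = sqrt(16.666667) = 4.0825 for both roots.
Moduli of all roots: 4.0000, 4.0825, 4.0825.
All moduli strictly greater than 1? Yes.
Verdict: Invertible.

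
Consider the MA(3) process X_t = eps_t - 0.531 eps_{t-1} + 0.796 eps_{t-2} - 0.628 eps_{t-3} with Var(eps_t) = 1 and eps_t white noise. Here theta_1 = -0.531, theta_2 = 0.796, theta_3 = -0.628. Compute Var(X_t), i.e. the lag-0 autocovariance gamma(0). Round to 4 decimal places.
\gamma(0) = 2.3100

For an MA(q) process X_t = eps_t + sum_i theta_i eps_{t-i} with
Var(eps_t) = sigma^2, the variance is
  gamma(0) = sigma^2 * (1 + sum_i theta_i^2).
  sum_i theta_i^2 = (-0.531)^2 + (0.796)^2 + (-0.628)^2 = 0.281961 + 0.633616 + 0.394384 = 1.309961.
  gamma(0) = 1 * (1 + 1.309961) = 1 * 2.309961 = 2.309961, which rounds to 2.3100.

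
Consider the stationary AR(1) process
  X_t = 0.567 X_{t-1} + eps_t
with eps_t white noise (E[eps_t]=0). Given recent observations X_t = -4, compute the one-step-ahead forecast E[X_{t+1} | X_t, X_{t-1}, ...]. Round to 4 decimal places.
E[X_{t+1} \mid \mathcal F_t] = -2.2680

For an AR(p) model X_t = c + sum_i phi_i X_{t-i} + eps_t, the
one-step-ahead conditional mean is
  E[X_{t+1} | X_t, ...] = c + sum_i phi_i X_{t+1-i}.
Substitute known values:
  E[X_{t+1} | ...] = (0.567) * (-4)
                   = -2.2680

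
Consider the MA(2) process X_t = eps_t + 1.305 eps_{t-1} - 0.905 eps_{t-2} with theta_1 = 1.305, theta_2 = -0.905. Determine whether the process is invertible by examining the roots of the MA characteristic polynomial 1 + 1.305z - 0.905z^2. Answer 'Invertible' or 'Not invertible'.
\text{Not invertible}

The MA(q) characteristic polynomial is P(z) = 1 + 1.305z - 0.905z^2.
Invertibility requires all roots to lie outside the unit circle, i.e. |z| > 1 for every root.
Set 1 + (1.305) z + (-0.905) z^2 = 0, i.e. a z^2 + b z + c = 0 with a = -0.905, b = 1.305, c = 1.
Discriminant D = b^2 - 4ac = (1.305)^2 - 4*(-0.905)*1 = 1.703025 - (-3.62) = 5.323025.
D >= 0, so the roots are real: z = (-b +/- sqrt(D)) / (2a) = (-1.305 +/- 2.307168) / (-1.81).
  z_1 = (-1.305 + 2.307168) / (-1.81) = -0.5537,   |z_1| = 0.5537.
  z_2 = (-1.305 - 2.307168) / (-1.81) = 1.9957,   |z_2| = 1.9957.
Moduli of all roots: 0.5537, 1.9957.
All moduli strictly greater than 1? No.
Verdict: Not invertible.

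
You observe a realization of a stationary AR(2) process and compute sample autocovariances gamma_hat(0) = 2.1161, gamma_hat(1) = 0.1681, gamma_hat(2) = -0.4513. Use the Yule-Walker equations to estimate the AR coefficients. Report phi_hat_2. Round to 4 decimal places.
\hat\phi_{2} = -0.2210

The Yule-Walker equations for an AR(p) process read, in matrix form,
  Gamma_p phi = r_p,   with   (Gamma_p)_{ij} = gamma(|i - j|),
                       (r_p)_i = gamma(i),   i,j = 1..p.
Substitute the sample gammas (Toeplitz matrix and right-hand side of size 2):
  Gamma_p = [[2.1161, 0.1681], [0.1681, 2.1161]]
  r_p     = [0.1681, -0.4513]
Written out:
  2.1161 phi_1 + 0.1681 phi_2 = 0.1681
  0.1681 phi_1 + 2.1161 phi_2 = -0.4513
Solve by Cramer's rule:
  det = gamma(0)^2 - gamma(1)^2 = (2.1161)^2 - (0.1681)^2 = 4.47787921 - 0.02825761 = 4.4496216
  phi_hat_1 = [gamma(1) gamma(0) - gamma(1) gamma(2)] / det = [(0.1681)(2.1161) - (0.1681)(-0.4513)] / 4.4496216 = 0.43157994 / 4.4496216 = 0.097
  phi_hat_2 = [gamma(0) gamma(2) - gamma(1)^2] / det = [(2.1161)(-0.4513) - (0.1681)^2] / 4.4496216 = -0.98325354 / 4.4496216 = -0.221
So phi_hat = [0.0970, -0.2210].
Therefore phi_hat_2 = -0.2210.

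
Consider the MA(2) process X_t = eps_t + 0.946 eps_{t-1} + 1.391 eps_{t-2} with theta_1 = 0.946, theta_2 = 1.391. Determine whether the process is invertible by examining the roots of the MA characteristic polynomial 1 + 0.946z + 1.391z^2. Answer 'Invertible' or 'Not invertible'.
\text{Not invertible}

The MA(q) characteristic polynomial is P(z) = 1 + 0.946z + 1.391z^2.
Invertibility requires all roots to lie outside the unit circle, i.e. |z| > 1 for every root.
Set 1 + (0.946) z + (1.391) z^2 = 0, i.e. a z^2 + b z + c = 0 with a = 1.391, b = 0.946, c = 1.
Discriminant D = b^2 - 4ac = (0.946)^2 - 4*(1.391)*1 = 0.894916 - (5.564) = -4.669084.
D < 0, so the roots are the complex-conjugate pair z = (-b +/- i sqrt(-D)) / (2a) = -0.34 +/- 0.7767i.
For a conjugate pair |z|^2 = z * conj(z) = (product of roots) = c/a = 1/(1.391) = 0.718907, so |z| = sqrt(0.718907) = 0.8479 for both roots.
Moduli of all roots: 0.8479, 0.8479.
All moduli strictly greater than 1? No.
Verdict: Not invertible.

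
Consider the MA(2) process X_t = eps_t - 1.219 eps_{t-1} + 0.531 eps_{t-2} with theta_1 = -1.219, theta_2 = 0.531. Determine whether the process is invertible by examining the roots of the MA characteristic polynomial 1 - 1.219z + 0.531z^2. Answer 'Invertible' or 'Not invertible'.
\text{Invertible}

The MA(q) characteristic polynomial is P(z) = 1 - 1.219z + 0.531z^2.
Invertibility requires all roots to lie outside the unit circle, i.e. |z| > 1 for every root.
Set 1 + (-1.219) z + (0.531) z^2 = 0, i.e. a z^2 + b z + c = 0 with a = 0.531, b = -1.219, c = 1.
Discriminant D = b^2 - 4ac = (-1.219)^2 - 4*(0.531)*1 = 1.485961 - (2.124) = -0.638039.
D < 0, so the roots are the complex-conjugate pair z = (-b +/- i sqrt(-D)) / (2a) = 1.1478 +/- 0.7521i.
For a conjugate pair |z|^2 = z * conj(z) = (product of roots) = c/a = 1/(0.531) = 1.883239, so |z| = sqrt(1.883239) = 1.3723 for both roots.
Moduli of all roots: 1.3723, 1.3723.
All moduli strictly greater than 1? Yes.
Verdict: Invertible.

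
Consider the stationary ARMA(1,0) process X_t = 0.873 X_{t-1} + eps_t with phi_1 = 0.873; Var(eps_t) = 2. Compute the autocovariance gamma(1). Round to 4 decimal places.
\gamma(1) = 7.3401

Multiply the model equation by X_{t-k} and take expectations. With theta_0 = psi_0 = 1 and psi_j the MA(infinity) weights, this gives
  gamma(k) - sum_i phi_i gamma(k-i) = c_k,
  c_k = sigma^2 * sum_{j=k..q} theta_j psi_{j-k}   (c_k = 0 for k > q),
using gamma(-m) = gamma(m).
Pure AR (q = 0): c_0 = sigma^2 = 2, c_k = 0 for k >= 1.
Equations for k = 0 and k = 1 (AR order 1):
  gamma(0) = phi_1 gamma(1) + c_0
  gamma(1) = phi_1 gamma(0) + c_1
Substituting the second into the first: gamma(0) (1 - phi_1^2) = c_0 + phi_1 c_1, so
  gamma(0) = c_0 / (1 - phi_1^2) = 2 / (1 - (0.873)^2) = 2 / 0.237871 = 8.407919.
  gamma(1) = phi_1 gamma(0) = (0.873)(8.407919) = 7.340113.
Therefore gamma(1) = 7.3401 (to 4 decimal places).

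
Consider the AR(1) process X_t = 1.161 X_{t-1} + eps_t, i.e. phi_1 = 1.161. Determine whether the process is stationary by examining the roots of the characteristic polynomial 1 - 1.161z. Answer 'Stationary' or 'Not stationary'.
\text{Not stationary}

The AR(p) characteristic polynomial is P(z) = 1 - 1.161z.
Stationarity requires all roots to lie outside the unit circle, i.e. |z| > 1 for every root.
This is linear in z: 1 + (-1.161) z = 0  =>  z = -1/(-1.161) = 0.861326,  |z| = 0.861326.
Moduli of all roots: 0.8613.
All moduli strictly greater than 1? No.
Verdict: Not stationary.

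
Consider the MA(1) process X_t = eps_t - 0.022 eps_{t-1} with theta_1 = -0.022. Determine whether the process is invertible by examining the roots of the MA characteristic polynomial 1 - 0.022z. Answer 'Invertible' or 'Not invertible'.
\text{Invertible}

The MA(q) characteristic polynomial is P(z) = 1 - 0.022z.
Invertibility requires all roots to lie outside the unit circle, i.e. |z| > 1 for every root.
This is linear in z: 1 + (-0.022) z = 0  =>  z = -1/(-0.022) = 45.454545,  |z| = 45.454545.
Moduli of all roots: 45.4545.
All moduli strictly greater than 1? Yes.
Verdict: Invertible.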